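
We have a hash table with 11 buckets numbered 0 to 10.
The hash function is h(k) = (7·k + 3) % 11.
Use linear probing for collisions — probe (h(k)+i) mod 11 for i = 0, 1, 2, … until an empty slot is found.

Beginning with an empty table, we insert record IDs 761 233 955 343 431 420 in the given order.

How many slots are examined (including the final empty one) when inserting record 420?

5

Insert 761: h=6, slot 6 empty -> index 6.
Insert 233: h=6, slot 6 occupied -> index 7.
Insert 955: h=0, slot 0 empty -> index 0.
Insert 343: h=6, slots 6,7 occupied -> index 8.
Insert 431: h=6, slots 6,7,8 occupied -> index 9.
Insert 420: h=6, slots 6,7,8,9 occupied -> index 10.
Table: [955, _, _, _, _, _, 761, 233, 343, 431, 420]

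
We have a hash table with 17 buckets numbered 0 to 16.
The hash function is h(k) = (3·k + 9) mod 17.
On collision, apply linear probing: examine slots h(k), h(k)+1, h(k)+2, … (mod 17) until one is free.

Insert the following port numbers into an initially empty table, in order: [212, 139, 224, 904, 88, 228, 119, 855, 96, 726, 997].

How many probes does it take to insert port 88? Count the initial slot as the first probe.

212: h=16 → slot 16
139: h=1 → slot 1
224: h=1, probe 1,2 → slot 2
904: h=1, probe 1,2,3 → slot 3
88: h=1, probe 1,2,3,4 → slot 4
228: h=13 → slot 13
119: h=9 → slot 9
855: h=7 → slot 7
96: h=8 → slot 8
726: h=11 → slot 11
997: h=8, probe 8,9,10 → slot 10
Table: [_, 139, 224, 904, 88, _, _, 855, 96, 119, 997, 726, _, 228, _, _, 212]

4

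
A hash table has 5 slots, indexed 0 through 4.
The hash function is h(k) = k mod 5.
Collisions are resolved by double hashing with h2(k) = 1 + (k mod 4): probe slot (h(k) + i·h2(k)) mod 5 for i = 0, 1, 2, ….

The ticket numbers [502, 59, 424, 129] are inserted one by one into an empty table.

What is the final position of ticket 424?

0

502 hashes to 2; slot 2 is free -> place at 2.
59 hashes to 4; slot 4 is free -> place at 4.
424 hashes to 4, h2=1; 4 taken -> place at 0.
129 hashes to 4, h2=2; 4 taken -> place at 1.
Table: [424, 129, 502, —, 59]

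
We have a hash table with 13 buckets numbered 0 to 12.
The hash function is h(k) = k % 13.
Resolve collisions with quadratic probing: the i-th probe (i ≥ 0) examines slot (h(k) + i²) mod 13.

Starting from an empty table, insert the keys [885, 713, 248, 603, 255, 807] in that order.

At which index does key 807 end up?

10

885: h=1 → slot 1
713: h=11 → slot 11
248: h=1, probe 1,2 → slot 2
603: h=5 → slot 5
255: h=8 → slot 8
807: h=1, probe 1,2,5,10 → slot 10
Table: [-, 885, 248, -, -, 603, -, -, 255, -, 807, 713, -]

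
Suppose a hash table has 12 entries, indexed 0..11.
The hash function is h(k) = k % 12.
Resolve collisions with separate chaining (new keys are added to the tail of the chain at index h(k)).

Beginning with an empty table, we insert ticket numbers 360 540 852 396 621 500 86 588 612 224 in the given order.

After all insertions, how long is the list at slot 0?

Insert 360: h=0, bucket 0 empty -> new chain.
Insert 540: h=0, bucket 0 nonempty -> append to chain.
Insert 852: h=0, bucket 0 nonempty -> append to chain.
Insert 396: h=0, bucket 0 nonempty -> append to chain.
Insert 621: h=9, bucket 9 empty -> new chain.
Insert 500: h=8, bucket 8 empty -> new chain.
Insert 86: h=2, bucket 2 empty -> new chain.
Insert 588: h=0, bucket 0 nonempty -> append to chain.
Insert 612: h=0, bucket 0 nonempty -> append to chain.
Insert 224: h=8, bucket 8 nonempty -> append to chain.
Final buckets:
0: 360 -> 540 -> 852 -> 396 -> 588 -> 612
1: _
2: 86
3: _
4: _
5: _
6: _
7: _
8: 500 -> 224
9: 621
10: _
11: _

6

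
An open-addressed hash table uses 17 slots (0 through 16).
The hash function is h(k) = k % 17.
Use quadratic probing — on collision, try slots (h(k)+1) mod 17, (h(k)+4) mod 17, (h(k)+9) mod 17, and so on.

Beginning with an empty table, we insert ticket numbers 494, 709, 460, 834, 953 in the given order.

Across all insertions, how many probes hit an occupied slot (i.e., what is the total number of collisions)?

Insert 494: h=1, slot 1 empty -> index 1.
Insert 709: h=12, slot 12 empty -> index 12.
Insert 460: h=1, slot 1 occupied -> index 2.
Insert 834: h=1, slots 1,2 occupied -> index 5.
Insert 953: h=1, slots 1,2,5 occupied -> index 10.
Table: [., 494, 460, ., ., 834, ., ., ., ., 953, ., 709, ., ., ., .]

6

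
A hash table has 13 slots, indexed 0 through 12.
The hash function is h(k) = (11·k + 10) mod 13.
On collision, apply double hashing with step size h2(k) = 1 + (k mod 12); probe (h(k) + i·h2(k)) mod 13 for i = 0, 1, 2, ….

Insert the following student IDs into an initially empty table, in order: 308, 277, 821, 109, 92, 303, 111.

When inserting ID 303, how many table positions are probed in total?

Insert 308: h=5, slot 5 empty → index 5.
Insert 277: h=2, slot 2 empty → index 2.
Insert 821: h=6, slot 6 empty → index 6.
Insert 109: h=0, slot 0 empty → index 0.
Insert 92: h=8, slot 8 empty → index 8.
Insert 303: h=2, h2=4, slots 2,6 occupied → index 10.
Insert 111: h=9, slot 9 empty → index 9.
Table: [109, _, 277, _, _, 308, 821, _, 92, 111, 303, _, _]

3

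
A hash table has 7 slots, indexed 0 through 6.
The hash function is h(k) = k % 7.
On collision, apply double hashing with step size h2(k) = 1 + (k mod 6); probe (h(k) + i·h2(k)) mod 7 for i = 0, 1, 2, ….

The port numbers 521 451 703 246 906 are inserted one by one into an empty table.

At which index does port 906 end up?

4

521: h=3 => slot 3
451: h=3, h2=2, probe 3,5 => slot 5
703: h=3, h2=2, probe 3,5,0 => slot 0
246: h=1 => slot 1
906: h=3, h2=1, probe 3,4 => slot 4
Table: [703, 246, —, 521, 906, 451, —]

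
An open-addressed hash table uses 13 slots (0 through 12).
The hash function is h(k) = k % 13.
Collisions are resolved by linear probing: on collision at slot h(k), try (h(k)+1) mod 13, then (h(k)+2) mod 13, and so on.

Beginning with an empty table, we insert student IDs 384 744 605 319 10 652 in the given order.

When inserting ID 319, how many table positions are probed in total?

Insert 384: h=7, slot 7 empty → index 7.
Insert 744: h=3, slot 3 empty → index 3.
Insert 605: h=7, slot 7 occupied → index 8.
Insert 319: h=7, slots 7,8 occupied → index 9.
Insert 10: h=10, slot 10 empty → index 10.
Insert 652: h=2, slot 2 empty → index 2.
Table: [., ., 652, 744, ., ., ., 384, 605, 319, 10, ., .]

3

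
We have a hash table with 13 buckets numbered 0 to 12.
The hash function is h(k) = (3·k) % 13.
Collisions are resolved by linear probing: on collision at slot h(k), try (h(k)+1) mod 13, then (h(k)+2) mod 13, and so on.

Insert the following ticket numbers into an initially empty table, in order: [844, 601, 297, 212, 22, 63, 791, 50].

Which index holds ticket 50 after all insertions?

844: h=10 → slot 10
601: h=9 → slot 9
297: h=7 → slot 7
212: h=12 → slot 12
22: h=1 → slot 1
63: h=7, probe 7,8 → slot 8
791: h=7, probe 7,8,9,10,11 → slot 11
50: h=7, probe 7,8,9,10,11,12,0 → slot 0
Table: [50, 22, -, -, -, -, -, 297, 63, 601, 844, 791, 212]

0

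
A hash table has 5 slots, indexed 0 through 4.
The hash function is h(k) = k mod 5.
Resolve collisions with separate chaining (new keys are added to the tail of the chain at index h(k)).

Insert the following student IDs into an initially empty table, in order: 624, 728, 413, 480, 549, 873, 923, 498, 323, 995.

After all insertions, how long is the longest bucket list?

6

Insert 624: h=4, bucket 4 empty → new chain.
Insert 728: h=3, bucket 3 empty → new chain.
Insert 413: h=3, bucket 3 nonempty → append to chain.
Insert 480: h=0, bucket 0 empty → new chain.
Insert 549: h=4, bucket 4 nonempty → append to chain.
Insert 873: h=3, bucket 3 nonempty → append to chain.
Insert 923: h=3, bucket 3 nonempty → append to chain.
Insert 498: h=3, bucket 3 nonempty → append to chain.
Insert 323: h=3, bucket 3 nonempty → append to chain.
Insert 995: h=0, bucket 0 nonempty → append to chain.
Final buckets:
0: 480 -> 995
1: .
2: .
3: 728 -> 413 -> 873 -> 923 -> 498 -> 323
4: 624 -> 549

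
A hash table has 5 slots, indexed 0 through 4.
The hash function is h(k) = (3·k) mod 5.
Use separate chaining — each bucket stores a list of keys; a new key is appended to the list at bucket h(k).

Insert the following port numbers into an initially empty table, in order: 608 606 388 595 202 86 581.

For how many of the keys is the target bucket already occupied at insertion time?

3

Insert 608: h=4, bucket 4 empty -> new chain.
Insert 606: h=3, bucket 3 empty -> new chain.
Insert 388: h=4, bucket 4 nonempty -> append to chain.
Insert 595: h=0, bucket 0 empty -> new chain.
Insert 202: h=1, bucket 1 empty -> new chain.
Insert 86: h=3, bucket 3 nonempty -> append to chain.
Insert 581: h=3, bucket 3 nonempty -> append to chain.
Final buckets:
0: 595
1: 202
2: -
3: 606 -> 86 -> 581
4: 608 -> 388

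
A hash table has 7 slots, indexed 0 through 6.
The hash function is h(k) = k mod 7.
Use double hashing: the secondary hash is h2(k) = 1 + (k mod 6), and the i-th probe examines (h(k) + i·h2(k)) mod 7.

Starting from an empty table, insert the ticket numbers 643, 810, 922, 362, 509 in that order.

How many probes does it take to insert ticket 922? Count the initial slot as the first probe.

Insert 643: h=6, slot 6 empty → index 6.
Insert 810: h=5, slot 5 empty → index 5.
Insert 922: h=5, h2=5, slot 5 occupied → index 3.
Insert 362: h=5, h2=3, slot 5 occupied → index 1.
Insert 509: h=5, h2=6, slot 5 occupied → index 4.
Table: [—, 362, —, 922, 509, 810, 643]

2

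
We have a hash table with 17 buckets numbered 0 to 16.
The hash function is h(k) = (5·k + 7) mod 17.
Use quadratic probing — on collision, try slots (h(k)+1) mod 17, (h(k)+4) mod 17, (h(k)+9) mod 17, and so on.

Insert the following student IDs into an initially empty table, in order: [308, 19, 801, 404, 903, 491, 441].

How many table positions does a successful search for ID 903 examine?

308: h=0 -> slot 0
19: h=0, probe 0,1 -> slot 1
801: h=0, probe 0,1,4 -> slot 4
404: h=4, probe 4,5 -> slot 5
903: h=0, probe 0,1,4,9 -> slot 9
491: h=14 -> slot 14
441: h=2 -> slot 2
Table: [308, 19, 441, -, 801, 404, -, -, -, 903, -, -, -, -, 491, -, -]
Lookup 903: h=0, probe 0,1,4,9 → found at 9.

4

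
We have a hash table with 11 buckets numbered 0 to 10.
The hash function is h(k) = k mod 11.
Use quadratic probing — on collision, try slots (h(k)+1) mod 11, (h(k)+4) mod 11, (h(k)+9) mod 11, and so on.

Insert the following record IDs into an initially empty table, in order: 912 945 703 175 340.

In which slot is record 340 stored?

912: h=10 → slot 10
945: h=10, probe 10,0 → slot 0
703: h=10, probe 10,0,3 → slot 3
175: h=10, probe 10,0,3,8 → slot 8
340: h=10, probe 10,0,3,8,4 → slot 4
Table: [945, -, -, 703, 340, -, -, -, 175, -, 912]

4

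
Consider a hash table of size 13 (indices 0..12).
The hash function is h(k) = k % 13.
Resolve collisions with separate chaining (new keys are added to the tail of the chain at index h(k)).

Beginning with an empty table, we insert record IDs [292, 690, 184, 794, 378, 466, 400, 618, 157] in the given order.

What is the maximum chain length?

4

292 → bucket 6
690 → bucket 1
184 → bucket 2
794 → bucket 1 (collision)
378 → bucket 1 (collision)
466 → bucket 11
400 → bucket 10
618 → bucket 7
157 → bucket 1 (collision)
Final buckets:
0: -
1: 690 -> 794 -> 378 -> 157
2: 184
3: -
4: -
5: -
6: 292
7: 618
8: -
9: -
10: 400
11: 466
12: -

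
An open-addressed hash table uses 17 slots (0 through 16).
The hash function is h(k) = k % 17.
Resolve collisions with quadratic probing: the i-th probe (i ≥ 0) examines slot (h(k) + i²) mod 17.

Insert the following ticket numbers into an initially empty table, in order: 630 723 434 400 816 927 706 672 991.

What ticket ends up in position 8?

Insert 630: h=1, slot 1 empty → index 1.
Insert 723: h=9, slot 9 empty → index 9.
Insert 434: h=9, slot 9 occupied → index 10.
Insert 400: h=9, slots 9,10 occupied → index 13.
Insert 816: h=0, slot 0 empty → index 0.
Insert 927: h=9, slots 9,10,13,1 occupied → index 8.
Insert 706: h=9, slots 9,10,13,1,8,0 occupied → index 11.
Insert 672: h=9, slots 9,10,13,1,8,0,11 occupied → index 7.
Insert 991: h=5, slot 5 empty → index 5.
Table: [816, 630, ∅, ∅, ∅, 991, ∅, 672, 927, 723, 434, 706, ∅, 400, ∅, ∅, ∅]

927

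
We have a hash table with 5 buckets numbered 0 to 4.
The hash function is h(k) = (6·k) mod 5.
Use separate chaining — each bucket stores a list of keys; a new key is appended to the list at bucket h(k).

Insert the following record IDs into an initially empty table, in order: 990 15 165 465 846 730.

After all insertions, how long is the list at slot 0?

990 -> bucket 0
15 -> bucket 0 (collision)
165 -> bucket 0 (collision)
465 -> bucket 0 (collision)
846 -> bucket 1
730 -> bucket 0 (collision)
Final buckets:
0: 990 -> 15 -> 165 -> 465 -> 730
1: 846
2: .
3: .
4: .

5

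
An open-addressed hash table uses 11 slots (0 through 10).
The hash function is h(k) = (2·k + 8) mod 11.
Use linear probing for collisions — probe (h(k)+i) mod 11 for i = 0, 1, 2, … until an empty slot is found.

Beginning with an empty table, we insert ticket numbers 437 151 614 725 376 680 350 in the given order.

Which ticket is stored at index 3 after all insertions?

437 hashes to 2; slot 2 is free => place at 2.
151 hashes to 2; 2 taken => place at 3.
614 hashes to 4; slot 4 is free => place at 4.
725 hashes to 6; slot 6 is free => place at 6.
376 hashes to 1; slot 1 is free => place at 1.
680 hashes to 4; 4 taken => place at 5.
350 hashes to 4; 4,5,6 taken => place at 7.
Table: [., 376, 437, 151, 614, 680, 725, 350, ., ., .]

151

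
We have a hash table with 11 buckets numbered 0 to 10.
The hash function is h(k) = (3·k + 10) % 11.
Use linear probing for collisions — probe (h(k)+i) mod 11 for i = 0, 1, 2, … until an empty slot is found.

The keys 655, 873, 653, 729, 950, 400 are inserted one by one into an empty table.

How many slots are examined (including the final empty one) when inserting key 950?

Insert 655: h=6, slot 6 empty -> index 6.
Insert 873: h=0, slot 0 empty -> index 0.
Insert 653: h=0, slot 0 occupied -> index 1.
Insert 729: h=8, slot 8 empty -> index 8.
Insert 950: h=0, slots 0,1 occupied -> index 2.
Insert 400: h=0, slots 0,1,2 occupied -> index 3.
Table: [873, 653, 950, 400, ., ., 655, ., 729, ., .]

3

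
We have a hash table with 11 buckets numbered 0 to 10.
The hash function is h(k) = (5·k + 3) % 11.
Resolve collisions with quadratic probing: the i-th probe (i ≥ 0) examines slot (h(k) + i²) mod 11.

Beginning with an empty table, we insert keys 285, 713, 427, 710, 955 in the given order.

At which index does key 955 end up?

8

285: h=9 => slot 9
713: h=4 => slot 4
427: h=4, probe 4,5 => slot 5
710: h=0 => slot 0
955: h=4, probe 4,5,8 => slot 8
Table: [710, ., ., ., 713, 427, ., ., 955, 285, .]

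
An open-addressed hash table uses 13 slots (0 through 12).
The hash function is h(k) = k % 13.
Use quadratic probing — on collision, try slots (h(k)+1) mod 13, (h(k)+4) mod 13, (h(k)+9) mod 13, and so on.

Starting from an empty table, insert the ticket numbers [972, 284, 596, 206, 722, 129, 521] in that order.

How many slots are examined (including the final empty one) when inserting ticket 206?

Insert 972: h=10, slot 10 empty => index 10.
Insert 284: h=11, slot 11 empty => index 11.
Insert 596: h=11, slot 11 occupied => index 12.
Insert 206: h=11, slots 11,12 occupied => index 2.
Insert 722: h=7, slot 7 empty => index 7.
Insert 129: h=12, slot 12 occupied => index 0.
Insert 521: h=1, slot 1 empty => index 1.
Table: [129, 521, 206, _, _, _, _, 722, _, _, 972, 284, 596]

3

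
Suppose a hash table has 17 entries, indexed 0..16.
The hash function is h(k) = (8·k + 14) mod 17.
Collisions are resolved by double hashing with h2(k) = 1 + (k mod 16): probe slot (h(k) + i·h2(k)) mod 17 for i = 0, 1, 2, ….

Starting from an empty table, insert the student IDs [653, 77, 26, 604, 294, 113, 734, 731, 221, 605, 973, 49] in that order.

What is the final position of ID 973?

Insert 653: h=2, slot 2 empty => index 2.
Insert 77: h=1, slot 1 empty => index 1.
Insert 26: h=1, h2=11, slot 1 occupied => index 12.
Insert 604: h=1, h2=13, slot 1 occupied => index 14.
Insert 294: h=3, slot 3 empty => index 3.
Insert 113: h=0, slot 0 empty => index 0.
Insert 734: h=4, slot 4 empty => index 4.
Insert 731: h=14, h2=12, slot 14 occupied => index 9.
Insert 221: h=14, h2=14, slot 14 occupied => index 11.
Insert 605: h=9, h2=14, slot 9 occupied => index 6.
Insert 973: h=12, h2=14, slots 12,9,6,3,0,14,11 occupied => index 8.
Insert 49: h=15, slot 15 empty => index 15.
Table: [113, 77, 653, 294, 734, -, 605, -, 973, 731, -, 221, 26, -, 604, 49, -]

8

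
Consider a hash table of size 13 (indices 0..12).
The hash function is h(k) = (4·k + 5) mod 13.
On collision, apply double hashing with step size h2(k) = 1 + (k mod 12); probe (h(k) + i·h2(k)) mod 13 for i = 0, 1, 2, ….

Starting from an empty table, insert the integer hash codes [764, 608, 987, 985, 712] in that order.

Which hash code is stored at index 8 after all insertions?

Insert 764: h=6, slot 6 empty -> index 6.
Insert 608: h=6, h2=9, slot 6 occupied -> index 2.
Insert 987: h=1, slot 1 empty -> index 1.
Insert 985: h=6, h2=2, slot 6 occupied -> index 8.
Insert 712: h=6, h2=5, slot 6 occupied -> index 11.
Table: [., 987, 608, ., ., ., 764, ., 985, ., ., 712, .]

985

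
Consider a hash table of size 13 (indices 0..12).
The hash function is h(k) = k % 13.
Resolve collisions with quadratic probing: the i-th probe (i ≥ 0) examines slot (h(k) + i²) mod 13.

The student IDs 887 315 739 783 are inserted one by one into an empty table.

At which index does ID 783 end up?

7

Insert 887: h=3, slot 3 empty => index 3.
Insert 315: h=3, slot 3 occupied => index 4.
Insert 739: h=11, slot 11 empty => index 11.
Insert 783: h=3, slots 3,4 occupied => index 7.
Table: [-, -, -, 887, 315, -, -, 783, -, -, -, 739, -]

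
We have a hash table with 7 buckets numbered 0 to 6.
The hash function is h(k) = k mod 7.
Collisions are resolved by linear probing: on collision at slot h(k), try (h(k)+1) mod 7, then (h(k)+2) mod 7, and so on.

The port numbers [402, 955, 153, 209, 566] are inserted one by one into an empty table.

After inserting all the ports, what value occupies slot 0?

209

402 hashes to 3; slot 3 is free → place at 3.
955 hashes to 3; 3 taken → place at 4.
153 hashes to 6; slot 6 is free → place at 6.
209 hashes to 6; 6 taken → place at 0.
566 hashes to 6; 6,0 taken → place at 1.
Table: [209, 566, -, 402, 955, -, 153]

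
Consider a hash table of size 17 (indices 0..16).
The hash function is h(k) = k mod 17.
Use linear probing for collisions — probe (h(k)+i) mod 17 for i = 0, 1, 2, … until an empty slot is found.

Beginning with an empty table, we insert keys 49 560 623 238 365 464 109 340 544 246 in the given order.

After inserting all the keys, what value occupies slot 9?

49: h=15 → slot 15
560: h=16 → slot 16
623: h=11 → slot 11
238: h=0 → slot 0
365: h=8 → slot 8
464: h=5 → slot 5
109: h=7 → slot 7
340: h=0, probe 0,1 → slot 1
544: h=0, probe 0,1,2 → slot 2
246: h=8, probe 8,9 → slot 9
Table: [238, 340, 544, _, _, 464, _, 109, 365, 246, _, 623, _, _, _, 49, 560]

246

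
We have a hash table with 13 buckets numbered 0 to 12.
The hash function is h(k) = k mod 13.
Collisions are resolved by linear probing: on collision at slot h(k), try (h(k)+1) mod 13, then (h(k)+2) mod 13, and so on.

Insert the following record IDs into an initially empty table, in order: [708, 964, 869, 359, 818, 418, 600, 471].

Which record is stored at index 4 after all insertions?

600

708 hashes to 6; slot 6 is free → place at 6.
964 hashes to 2; slot 2 is free → place at 2.
869 hashes to 11; slot 11 is free → place at 11.
359 hashes to 8; slot 8 is free → place at 8.
818 hashes to 12; slot 12 is free → place at 12.
418 hashes to 2; 2 taken → place at 3.
600 hashes to 2; 2,3 taken → place at 4.
471 hashes to 3; 3,4 taken → place at 5.
Table: [_, _, 964, 418, 600, 471, 708, _, 359, _, _, 869, 818]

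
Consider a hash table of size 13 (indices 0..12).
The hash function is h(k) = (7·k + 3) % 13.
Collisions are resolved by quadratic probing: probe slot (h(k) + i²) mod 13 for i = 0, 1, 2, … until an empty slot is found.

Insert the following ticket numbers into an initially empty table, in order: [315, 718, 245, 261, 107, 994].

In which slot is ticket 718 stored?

12

315: h=11 → slot 11
718: h=11, probe 11,12 → slot 12
245: h=2 → slot 2
261: h=10 → slot 10
107: h=11, probe 11,12,2,7 → slot 7
994: h=6 → slot 6
Table: [., ., 245, ., ., ., 994, 107, ., ., 261, 315, 718]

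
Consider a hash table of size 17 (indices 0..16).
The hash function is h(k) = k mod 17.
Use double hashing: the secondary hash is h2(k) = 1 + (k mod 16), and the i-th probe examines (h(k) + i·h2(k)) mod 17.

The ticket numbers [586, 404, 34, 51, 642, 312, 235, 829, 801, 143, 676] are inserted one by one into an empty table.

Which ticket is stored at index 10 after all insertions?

829

586: h=8 -> slot 8
404: h=13 -> slot 13
34: h=0 -> slot 0
51: h=0, h2=4, probe 0,4 -> slot 4
642: h=13, h2=3, probe 13,16 -> slot 16
312: h=6 -> slot 6
235: h=14 -> slot 14
829: h=13, h2=14, probe 13,10 -> slot 10
801: h=2 -> slot 2
143: h=7 -> slot 7
676: h=13, h2=5, probe 13,1 -> slot 1
Table: [34, 676, 801, -, 51, -, 312, 143, 586, -, 829, -, -, 404, 235, -, 642]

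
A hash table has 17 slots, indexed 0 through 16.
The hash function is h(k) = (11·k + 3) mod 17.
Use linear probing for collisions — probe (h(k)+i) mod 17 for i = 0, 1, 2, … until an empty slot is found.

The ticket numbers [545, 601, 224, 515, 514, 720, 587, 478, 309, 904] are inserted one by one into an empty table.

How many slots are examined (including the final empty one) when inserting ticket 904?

Insert 545: h=14, slot 14 empty => index 14.
Insert 601: h=1, slot 1 empty => index 1.
Insert 224: h=2, slot 2 empty => index 2.
Insert 515: h=7, slot 7 empty => index 7.
Insert 514: h=13, slot 13 empty => index 13.
Insert 720: h=1, slots 1,2 occupied => index 3.
Insert 587: h=0, slot 0 empty => index 0.
Insert 478: h=8, slot 8 empty => index 8.
Insert 309: h=2, slots 2,3 occupied => index 4.
Insert 904: h=2, slots 2,3,4 occupied => index 5.
Table: [587, 601, 224, 720, 309, 904, -, 515, 478, -, -, -, -, 514, 545, -, -]

4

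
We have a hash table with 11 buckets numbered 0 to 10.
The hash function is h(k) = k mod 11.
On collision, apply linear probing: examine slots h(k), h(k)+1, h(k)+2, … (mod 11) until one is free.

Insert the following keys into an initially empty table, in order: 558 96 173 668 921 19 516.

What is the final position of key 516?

558: h=8 → slot 8
96: h=8, probe 8,9 → slot 9
173: h=8, probe 8,9,10 → slot 10
668: h=8, probe 8,9,10,0 → slot 0
921: h=8, probe 8,9,10,0,1 → slot 1
19: h=8, probe 8,9,10,0,1,2 → slot 2
516: h=10, probe 10,0,1,2,3 → slot 3
Table: [668, 921, 19, 516, —, —, —, —, 558, 96, 173]

3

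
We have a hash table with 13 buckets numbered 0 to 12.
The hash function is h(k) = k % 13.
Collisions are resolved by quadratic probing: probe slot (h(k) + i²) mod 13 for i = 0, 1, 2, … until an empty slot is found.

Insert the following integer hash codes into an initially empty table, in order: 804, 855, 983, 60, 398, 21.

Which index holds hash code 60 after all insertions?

804 hashes to 11; slot 11 is free -> place at 11.
855 hashes to 10; slot 10 is free -> place at 10.
983 hashes to 8; slot 8 is free -> place at 8.
60 hashes to 8; 8 taken -> place at 9.
398 hashes to 8; 8,9 taken -> place at 12.
21 hashes to 8; 8,9,12 taken -> place at 4.
Table: [∅, ∅, ∅, ∅, 21, ∅, ∅, ∅, 983, 60, 855, 804, 398]

9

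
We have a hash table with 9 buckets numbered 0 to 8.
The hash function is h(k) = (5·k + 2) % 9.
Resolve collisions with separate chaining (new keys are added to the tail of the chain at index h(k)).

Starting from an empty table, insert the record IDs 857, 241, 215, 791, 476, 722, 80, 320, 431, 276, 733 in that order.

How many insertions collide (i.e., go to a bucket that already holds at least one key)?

5

857 -> bucket 3
241 -> bucket 1
215 -> bucket 6
791 -> bucket 6 (collision)
476 -> bucket 6 (collision)
722 -> bucket 3 (collision)
80 -> bucket 6 (collision)
320 -> bucket 0
431 -> bucket 6 (collision)
276 -> bucket 5
733 -> bucket 4
Final buckets:
0: 320
1: 241
2: _
3: 857 -> 722
4: 733
5: 276
6: 215 -> 791 -> 476 -> 80 -> 431
7: _
8: _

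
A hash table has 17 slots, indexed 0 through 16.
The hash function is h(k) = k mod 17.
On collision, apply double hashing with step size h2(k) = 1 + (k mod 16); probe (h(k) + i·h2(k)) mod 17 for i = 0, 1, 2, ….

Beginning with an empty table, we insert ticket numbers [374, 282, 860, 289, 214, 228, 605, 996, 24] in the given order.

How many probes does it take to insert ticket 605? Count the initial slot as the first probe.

374 hashes to 0; slot 0 is free => place at 0.
282 hashes to 10; slot 10 is free => place at 10.
860 hashes to 10, h2=13; 10 taken => place at 6.
289 hashes to 0, h2=2; 0 taken => place at 2.
214 hashes to 10, h2=7; 10,0 taken => place at 7.
228 hashes to 7, h2=5; 7 taken => place at 12.
605 hashes to 10, h2=14; 10,7 taken => place at 4.
996 hashes to 10, h2=5; 10 taken => place at 15.
24 hashes to 7, h2=9; 7 taken => place at 16.
Table: [374, ., 289, ., 605, ., 860, 214, ., ., 282, ., 228, ., ., 996, 24]

3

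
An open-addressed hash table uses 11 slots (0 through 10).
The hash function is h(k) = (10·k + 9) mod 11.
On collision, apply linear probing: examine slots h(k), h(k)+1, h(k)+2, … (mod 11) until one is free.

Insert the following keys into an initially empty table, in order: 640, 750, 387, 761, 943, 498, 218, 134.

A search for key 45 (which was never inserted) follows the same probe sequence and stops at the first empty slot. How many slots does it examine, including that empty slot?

Insert 640: h=7, slot 7 empty → index 7.
Insert 750: h=7, slot 7 occupied → index 8.
Insert 387: h=7, slots 7,8 occupied → index 9.
Insert 761: h=7, slots 7,8,9 occupied → index 10.
Insert 943: h=1, slot 1 empty → index 1.
Insert 498: h=6, slot 6 empty → index 6.
Insert 218: h=0, slot 0 empty → index 0.
Insert 134: h=7, slots 7,8,9,10,0,1 occupied → index 2.
Table: [218, 943, 134, _, _, _, 498, 640, 750, 387, 761]
Lookup 45: h=8, probe 8,9,10,0,1,2,3 → slot 3 empty, not found.

7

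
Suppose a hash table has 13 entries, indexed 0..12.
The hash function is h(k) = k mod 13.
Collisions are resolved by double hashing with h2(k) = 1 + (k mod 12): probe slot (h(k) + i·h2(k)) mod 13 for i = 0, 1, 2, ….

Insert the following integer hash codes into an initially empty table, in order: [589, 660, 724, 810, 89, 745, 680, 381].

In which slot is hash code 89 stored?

3

Insert 589: h=4, slot 4 empty -> index 4.
Insert 660: h=10, slot 10 empty -> index 10.
Insert 724: h=9, slot 9 empty -> index 9.
Insert 810: h=4, h2=7, slot 4 occupied -> index 11.
Insert 89: h=11, h2=6, slots 11,4,10 occupied -> index 3.
Insert 745: h=4, h2=2, slot 4 occupied -> index 6.
Insert 680: h=4, h2=9, slot 4 occupied -> index 0.
Insert 381: h=4, h2=10, slot 4 occupied -> index 1.
Table: [680, 381, ∅, 89, 589, ∅, 745, ∅, ∅, 724, 660, 810, ∅]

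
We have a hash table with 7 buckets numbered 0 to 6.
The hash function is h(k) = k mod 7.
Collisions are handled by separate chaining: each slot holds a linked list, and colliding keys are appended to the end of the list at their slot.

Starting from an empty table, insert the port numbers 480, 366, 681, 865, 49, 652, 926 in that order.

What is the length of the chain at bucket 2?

Insert 480: h=4, bucket 4 empty -> new chain.
Insert 366: h=2, bucket 2 empty -> new chain.
Insert 681: h=2, bucket 2 nonempty -> append to chain.
Insert 865: h=4, bucket 4 nonempty -> append to chain.
Insert 49: h=0, bucket 0 empty -> new chain.
Insert 652: h=1, bucket 1 empty -> new chain.
Insert 926: h=2, bucket 2 nonempty -> append to chain.
Final buckets:
0: 49
1: 652
2: 366 -> 681 -> 926
3: _
4: 480 -> 865
5: _
6: _

3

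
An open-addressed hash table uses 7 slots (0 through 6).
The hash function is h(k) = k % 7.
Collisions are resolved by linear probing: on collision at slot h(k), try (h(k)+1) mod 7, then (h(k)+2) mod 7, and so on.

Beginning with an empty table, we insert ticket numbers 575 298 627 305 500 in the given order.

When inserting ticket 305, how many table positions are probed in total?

575 hashes to 1; slot 1 is free => place at 1.
298 hashes to 4; slot 4 is free => place at 4.
627 hashes to 4; 4 taken => place at 5.
305 hashes to 4; 4,5 taken => place at 6.
500 hashes to 3; slot 3 is free => place at 3.
Table: [∅, 575, ∅, 500, 298, 627, 305]

3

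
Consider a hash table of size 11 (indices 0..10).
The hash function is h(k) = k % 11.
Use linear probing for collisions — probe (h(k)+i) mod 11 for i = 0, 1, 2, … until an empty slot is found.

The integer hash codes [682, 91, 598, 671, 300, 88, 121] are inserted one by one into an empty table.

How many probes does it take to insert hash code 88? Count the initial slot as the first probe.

682: h=0 => slot 0
91: h=3 => slot 3
598: h=4 => slot 4
671: h=0, probe 0,1 => slot 1
300: h=3, probe 3,4,5 => slot 5
88: h=0, probe 0,1,2 => slot 2
121: h=0, probe 0,1,2,3,4,5,6 => slot 6
Table: [682, 671, 88, 91, 598, 300, 121, —, —, —, —]

3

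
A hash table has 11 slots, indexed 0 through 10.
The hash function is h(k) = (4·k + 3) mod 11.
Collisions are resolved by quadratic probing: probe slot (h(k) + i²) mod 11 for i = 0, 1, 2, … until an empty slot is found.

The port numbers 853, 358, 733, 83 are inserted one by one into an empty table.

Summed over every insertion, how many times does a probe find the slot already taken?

Insert 853: h=5, slot 5 empty => index 5.
Insert 358: h=5, slot 5 occupied => index 6.
Insert 733: h=9, slot 9 empty => index 9.
Insert 83: h=5, slots 5,6,9 occupied => index 3.
Table: [∅, ∅, ∅, 83, ∅, 853, 358, ∅, ∅, 733, ∅]

4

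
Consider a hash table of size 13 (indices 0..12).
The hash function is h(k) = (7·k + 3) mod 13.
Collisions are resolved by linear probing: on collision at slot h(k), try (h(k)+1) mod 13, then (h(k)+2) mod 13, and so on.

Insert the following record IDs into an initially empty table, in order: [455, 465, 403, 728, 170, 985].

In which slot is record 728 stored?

5

455 hashes to 3; slot 3 is free => place at 3.
465 hashes to 8; slot 8 is free => place at 8.
403 hashes to 3; 3 taken => place at 4.
728 hashes to 3; 3,4 taken => place at 5.
170 hashes to 10; slot 10 is free => place at 10.
985 hashes to 8; 8 taken => place at 9.
Table: [∅, ∅, ∅, 455, 403, 728, ∅, ∅, 465, 985, 170, ∅, ∅]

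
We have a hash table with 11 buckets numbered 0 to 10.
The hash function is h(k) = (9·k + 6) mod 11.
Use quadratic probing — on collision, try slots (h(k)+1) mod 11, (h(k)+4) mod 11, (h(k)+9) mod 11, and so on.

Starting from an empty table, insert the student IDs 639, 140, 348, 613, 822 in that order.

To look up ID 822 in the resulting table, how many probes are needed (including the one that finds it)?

639: h=4 → slot 4
140: h=1 → slot 1
348: h=3 → slot 3
613: h=1, probe 1,2 → slot 2
822: h=1, probe 1,2,5 → slot 5
Table: [—, 140, 613, 348, 639, 822, —, —, —, —, —]
Lookup 822: h=1, probe 1,2,5 → found at 5.

3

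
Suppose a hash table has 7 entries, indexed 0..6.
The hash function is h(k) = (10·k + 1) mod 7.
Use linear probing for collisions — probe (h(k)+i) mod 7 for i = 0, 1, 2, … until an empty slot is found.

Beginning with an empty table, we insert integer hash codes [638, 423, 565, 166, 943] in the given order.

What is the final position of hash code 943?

6

Insert 638: h=4, slot 4 empty -> index 4.
Insert 423: h=3, slot 3 empty -> index 3.
Insert 565: h=2, slot 2 empty -> index 2.
Insert 166: h=2, slots 2,3,4 occupied -> index 5.
Insert 943: h=2, slots 2,3,4,5 occupied -> index 6.
Table: [∅, ∅, 565, 423, 638, 166, 943]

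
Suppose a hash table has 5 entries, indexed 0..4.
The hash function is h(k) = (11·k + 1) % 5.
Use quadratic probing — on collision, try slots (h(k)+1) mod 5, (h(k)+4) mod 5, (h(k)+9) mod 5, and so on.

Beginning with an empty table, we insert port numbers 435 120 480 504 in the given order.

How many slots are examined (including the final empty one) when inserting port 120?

435: h=1 => slot 1
120: h=1, probe 1,2 => slot 2
480: h=1, probe 1,2,0 => slot 0
504: h=0, probe 0,1,4 => slot 4
Table: [480, 435, 120, -, 504]

2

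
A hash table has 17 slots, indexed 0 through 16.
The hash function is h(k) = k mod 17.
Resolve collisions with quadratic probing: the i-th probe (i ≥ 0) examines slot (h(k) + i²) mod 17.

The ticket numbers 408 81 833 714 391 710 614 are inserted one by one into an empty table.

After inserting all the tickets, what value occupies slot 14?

710

Insert 408: h=0, slot 0 empty -> index 0.
Insert 81: h=13, slot 13 empty -> index 13.
Insert 833: h=0, slot 0 occupied -> index 1.
Insert 714: h=0, slots 0,1 occupied -> index 4.
Insert 391: h=0, slots 0,1,4 occupied -> index 9.
Insert 710: h=13, slot 13 occupied -> index 14.
Insert 614: h=2, slot 2 empty -> index 2.
Table: [408, 833, 614, ., 714, ., ., ., ., 391, ., ., ., 81, 710, ., .]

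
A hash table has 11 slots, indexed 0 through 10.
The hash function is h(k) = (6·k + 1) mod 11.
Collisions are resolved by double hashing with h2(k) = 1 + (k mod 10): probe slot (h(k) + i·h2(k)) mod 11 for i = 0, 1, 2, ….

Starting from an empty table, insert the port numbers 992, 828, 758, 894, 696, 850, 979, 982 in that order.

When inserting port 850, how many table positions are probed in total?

2

Insert 992: h=2, slot 2 empty -> index 2.
Insert 828: h=8, slot 8 empty -> index 8.
Insert 758: h=6, slot 6 empty -> index 6.
Insert 894: h=8, h2=5, slots 8,2 occupied -> index 7.
Insert 696: h=8, h2=7, slot 8 occupied -> index 4.
Insert 850: h=8, h2=1, slot 8 occupied -> index 9.
Insert 979: h=1, slot 1 empty -> index 1.
Insert 982: h=8, h2=3, slot 8 occupied -> index 0.
Table: [982, 979, 992, ∅, 696, ∅, 758, 894, 828, 850, ∅]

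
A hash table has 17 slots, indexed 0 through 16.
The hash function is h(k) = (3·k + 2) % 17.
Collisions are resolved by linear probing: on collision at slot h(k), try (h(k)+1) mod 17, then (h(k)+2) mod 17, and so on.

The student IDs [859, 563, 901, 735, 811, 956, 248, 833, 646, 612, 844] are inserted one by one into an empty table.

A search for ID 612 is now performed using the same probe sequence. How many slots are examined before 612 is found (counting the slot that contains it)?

Insert 859: h=12, slot 12 empty → index 12.
Insert 563: h=8, slot 8 empty → index 8.
Insert 901: h=2, slot 2 empty → index 2.
Insert 735: h=14, slot 14 empty → index 14.
Insert 811: h=4, slot 4 empty → index 4.
Insert 956: h=14, slot 14 occupied → index 15.
Insert 248: h=15, slot 15 occupied → index 16.
Insert 833: h=2, slot 2 occupied → index 3.
Insert 646: h=2, slots 2,3,4 occupied → index 5.
Insert 612: h=2, slots 2,3,4,5 occupied → index 6.
Insert 844: h=1, slot 1 empty → index 1.
Table: [∅, 844, 901, 833, 811, 646, 612, ∅, 563, ∅, ∅, ∅, 859, ∅, 735, 956, 248]
Lookup 612: h=2, probe 2,3,4,5,6 → found at 6.

5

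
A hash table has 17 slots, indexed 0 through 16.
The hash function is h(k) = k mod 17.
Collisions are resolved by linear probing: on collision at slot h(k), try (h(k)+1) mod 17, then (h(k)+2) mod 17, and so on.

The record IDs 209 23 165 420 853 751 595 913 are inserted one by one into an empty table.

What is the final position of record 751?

Insert 209: h=5, slot 5 empty → index 5.
Insert 23: h=6, slot 6 empty → index 6.
Insert 165: h=12, slot 12 empty → index 12.
Insert 420: h=12, slot 12 occupied → index 13.
Insert 853: h=3, slot 3 empty → index 3.
Insert 751: h=3, slot 3 occupied → index 4.
Insert 595: h=0, slot 0 empty → index 0.
Insert 913: h=12, slots 12,13 occupied → index 14.
Table: [595, —, —, 853, 751, 209, 23, —, —, —, —, —, 165, 420, 913, —, —]

4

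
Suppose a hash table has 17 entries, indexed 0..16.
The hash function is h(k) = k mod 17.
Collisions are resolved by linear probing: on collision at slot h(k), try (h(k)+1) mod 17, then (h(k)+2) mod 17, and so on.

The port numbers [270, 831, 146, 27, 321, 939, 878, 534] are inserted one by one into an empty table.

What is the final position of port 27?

270: h=15 -> slot 15
831: h=15, probe 15,16 -> slot 16
146: h=10 -> slot 10
27: h=10, probe 10,11 -> slot 11
321: h=15, probe 15,16,0 -> slot 0
939: h=4 -> slot 4
878: h=11, probe 11,12 -> slot 12
534: h=7 -> slot 7
Table: [321, ., ., ., 939, ., ., 534, ., ., 146, 27, 878, ., ., 270, 831]

11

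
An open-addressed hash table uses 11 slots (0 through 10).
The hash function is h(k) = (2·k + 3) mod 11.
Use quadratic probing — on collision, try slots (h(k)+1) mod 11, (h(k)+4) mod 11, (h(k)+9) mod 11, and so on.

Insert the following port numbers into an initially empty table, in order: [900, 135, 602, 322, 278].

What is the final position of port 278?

7

900 hashes to 10; slot 10 is free => place at 10.
135 hashes to 9; slot 9 is free => place at 9.
602 hashes to 8; slot 8 is free => place at 8.
322 hashes to 9; 9,10 taken => place at 2.
278 hashes to 9; 9,10,2 taken => place at 7.
Table: [∅, ∅, 322, ∅, ∅, ∅, ∅, 278, 602, 135, 900]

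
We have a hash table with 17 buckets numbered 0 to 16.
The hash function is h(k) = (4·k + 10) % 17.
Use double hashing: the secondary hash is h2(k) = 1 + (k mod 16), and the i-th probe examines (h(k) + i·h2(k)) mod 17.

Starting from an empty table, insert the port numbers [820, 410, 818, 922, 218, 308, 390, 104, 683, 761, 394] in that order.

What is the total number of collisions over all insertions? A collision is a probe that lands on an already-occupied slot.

Insert 820: h=9, slot 9 empty → index 9.
Insert 410: h=1, slot 1 empty → index 1.
Insert 818: h=1, h2=3, slot 1 occupied → index 4.
Insert 922: h=9, h2=11, slot 9 occupied → index 3.
Insert 218: h=15, slot 15 empty → index 15.
Insert 308: h=1, h2=5, slot 1 occupied → index 6.
Insert 390: h=6, h2=7, slot 6 occupied → index 13.
Insert 104: h=1, h2=9, slot 1 occupied → index 10.
Insert 683: h=5, slot 5 empty → index 5.
Insert 761: h=11, slot 11 empty → index 11.
Insert 394: h=5, h2=11, slot 5 occupied → index 16.
Table: [_, 410, _, 922, 818, 683, 308, _, _, 820, 104, 761, _, 390, _, 218, 394]

6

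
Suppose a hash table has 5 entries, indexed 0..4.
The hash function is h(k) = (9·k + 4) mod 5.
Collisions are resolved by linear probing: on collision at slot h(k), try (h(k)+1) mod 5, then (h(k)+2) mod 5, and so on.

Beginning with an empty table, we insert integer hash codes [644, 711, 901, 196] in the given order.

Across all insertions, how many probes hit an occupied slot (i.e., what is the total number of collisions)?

4

644 hashes to 0; slot 0 is free => place at 0.
711 hashes to 3; slot 3 is free => place at 3.
901 hashes to 3; 3 taken => place at 4.
196 hashes to 3; 3,4,0 taken => place at 1.
Table: [644, 196, —, 711, 901]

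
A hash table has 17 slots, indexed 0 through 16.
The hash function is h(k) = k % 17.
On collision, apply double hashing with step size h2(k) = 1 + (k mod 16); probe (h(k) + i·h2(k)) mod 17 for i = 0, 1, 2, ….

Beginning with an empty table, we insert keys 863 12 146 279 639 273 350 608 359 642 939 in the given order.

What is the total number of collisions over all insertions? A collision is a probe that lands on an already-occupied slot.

Insert 863: h=13, slot 13 empty => index 13.
Insert 12: h=12, slot 12 empty => index 12.
Insert 146: h=10, slot 10 empty => index 10.
Insert 279: h=7, slot 7 empty => index 7.
Insert 639: h=10, h2=16, slot 10 occupied => index 9.
Insert 273: h=1, slot 1 empty => index 1.
Insert 350: h=10, h2=15, slot 10 occupied => index 8.
Insert 608: h=13, h2=1, slot 13 occupied => index 14.
Insert 359: h=2, slot 2 empty => index 2.
Insert 642: h=13, h2=3, slot 13 occupied => index 16.
Insert 939: h=4, slot 4 empty => index 4.
Table: [_, 273, 359, _, 939, _, _, 279, 350, 639, 146, _, 12, 863, 608, _, 642]

4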